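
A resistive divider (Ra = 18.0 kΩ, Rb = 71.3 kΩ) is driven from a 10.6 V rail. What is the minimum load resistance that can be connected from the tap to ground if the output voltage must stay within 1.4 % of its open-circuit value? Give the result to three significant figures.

R_L(min) ≈ 1.01 MΩ

Output resistance R_th = Ra‖Rb = (18.0 × 71.3)/89.30 = 14.37 kΩ.
The fractional drop is R_th/(R_th + R_L); requiring this ≤ 0.0140 gives R_L ≥ R_th(1/0.0140 − 1) = 14.37 × 70.43 = 1.01 MΩ.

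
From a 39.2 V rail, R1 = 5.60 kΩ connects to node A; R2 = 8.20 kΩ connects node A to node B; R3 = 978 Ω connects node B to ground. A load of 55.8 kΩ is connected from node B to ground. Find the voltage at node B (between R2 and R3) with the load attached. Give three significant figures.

V ≈ 2.55 V

At node B, R3 is in parallel with the load: R3‖R_L = 961.2 Ω.
Below node A the resistance is R2 + (R3‖R_L) = 9161 Ω, so V_A = 39.2 × 9161/14760 = 24.33 V.
Then V_B = V_A × (R3‖R_L)/(R2 + R3‖R_L) = 24.33 × 961.2/9161 = 2.55 V.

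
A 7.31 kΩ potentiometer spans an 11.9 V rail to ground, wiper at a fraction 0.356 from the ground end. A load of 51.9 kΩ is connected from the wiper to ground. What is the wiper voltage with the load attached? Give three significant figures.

The wiper splits the pot into (1−α)R = 4.708 kΩ above and αR = 2.602 kΩ below.
Lower section ‖ load = 2.478 kΩ.
V_wiper = 11.9 × 2.478/(4.708 + 2.478) = 4.10 V.

V ≈ 4.10 V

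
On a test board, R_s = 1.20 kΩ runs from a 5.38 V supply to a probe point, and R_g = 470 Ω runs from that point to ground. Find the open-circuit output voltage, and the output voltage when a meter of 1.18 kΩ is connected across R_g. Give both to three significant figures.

Open-circuit: V = 5.38 × 470/(1200 + 470) = 1.51 V.
With the load, R_g becomes R_g‖R_L = 336.1 Ω, so V = 5.38 × 336.1/1536 = 1.18 V.

Unloaded: 1.51 V; loaded: 1.18 V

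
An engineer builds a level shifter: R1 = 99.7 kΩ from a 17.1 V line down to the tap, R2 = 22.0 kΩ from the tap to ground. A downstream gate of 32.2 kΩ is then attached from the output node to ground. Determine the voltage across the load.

The load sits in parallel with R2: R2‖R_L = (22.0 × 32.2) / (22.0 + 32.2) = 13.07 kΩ.
V_out = 17.1 × 13.07 / (99.7 + 13.07) = 17.1 × 13.07/112.8 = 1.98 V.
(Unloaded it would have been 3.09 V.)

V_out ≈ 1.98 V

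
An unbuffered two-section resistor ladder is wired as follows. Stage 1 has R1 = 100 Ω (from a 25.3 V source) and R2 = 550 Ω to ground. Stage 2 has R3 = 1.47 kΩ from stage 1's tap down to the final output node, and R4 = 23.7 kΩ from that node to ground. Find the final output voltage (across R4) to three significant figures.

Stage 2 presents R3+R4 = 25170 Ω as a load on stage 1's tap.
Stage 1's lower leg becomes R2‖(R3+R4) = 538.2 Ω, so V_mid = 25.3 × 538.2/638.2 = 21.34 V.
Stage 2 is itself unloaded: V_out = V_mid × R4/(R3+R4) = 21.34 × 23700/25170 = 20.1 V.

V_out ≈ 20.1 V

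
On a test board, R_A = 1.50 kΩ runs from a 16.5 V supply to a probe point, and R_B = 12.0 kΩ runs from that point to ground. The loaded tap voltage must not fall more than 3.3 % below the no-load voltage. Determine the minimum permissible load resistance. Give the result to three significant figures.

Output resistance R_th = R_A‖R_B = (1.50 × 12.0)/13.50 = 1.333 kΩ.
The fractional drop is R_th/(R_th + R_L); requiring this ≤ 0.0330 gives R_L ≥ R_th(1/0.0330 − 1) = 1.333 × 29.30 = 39.1 kΩ.

R_L(min) ≈ 39.1 kΩ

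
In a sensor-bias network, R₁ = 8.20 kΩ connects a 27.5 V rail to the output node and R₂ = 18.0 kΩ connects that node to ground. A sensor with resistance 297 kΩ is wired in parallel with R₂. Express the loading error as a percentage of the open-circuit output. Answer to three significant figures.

1.86 %

The divider's output (Thévenin) resistance is R₁‖R₂ = 5.634 kΩ.
Fractional drop under load = R_th/(R_th + R_L) = 5.634 / (5.634 + 297) = 0.01862.
So the output falls by 1.86 %.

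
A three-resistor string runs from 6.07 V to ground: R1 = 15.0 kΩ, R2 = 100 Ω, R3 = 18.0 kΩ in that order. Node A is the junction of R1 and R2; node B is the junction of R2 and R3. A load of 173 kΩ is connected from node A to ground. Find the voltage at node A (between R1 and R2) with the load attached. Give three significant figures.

V ≈ 3.17 V

Below node A the series string R2+R3 = 18100 Ω sits in parallel with the 173000 Ω load: 16390 Ω.
V_A = 6.07 × 16390/(15000 + 16390) = 3.17 V.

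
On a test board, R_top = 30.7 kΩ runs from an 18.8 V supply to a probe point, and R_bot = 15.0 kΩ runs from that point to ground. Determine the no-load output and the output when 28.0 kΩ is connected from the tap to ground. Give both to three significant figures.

Open-circuit: V = 18.8 × 15.0/(30.7 + 15.0) = 6.17 V.
With the load, R_bot becomes R_bot‖R_L = 9.767 kΩ, so V = 18.8 × 9.767/40.47 = 4.54 V.

Unloaded: 6.17 V; loaded: 4.54 V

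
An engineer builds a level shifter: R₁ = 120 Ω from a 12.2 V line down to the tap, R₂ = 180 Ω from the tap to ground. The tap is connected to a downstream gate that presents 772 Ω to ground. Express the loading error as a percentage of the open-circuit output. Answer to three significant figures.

8.53 %

The divider's output (Thévenin) resistance is R₁‖R₂ = 72.00 Ω.
Fractional drop under load = R_th/(R_th + R_L) = 72.00 / (72.00 + 772) = 0.08531.
So the output falls by 8.53 %.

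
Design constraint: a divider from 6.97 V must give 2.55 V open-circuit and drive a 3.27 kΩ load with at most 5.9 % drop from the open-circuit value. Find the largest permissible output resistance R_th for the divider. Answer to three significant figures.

R_th ≤ 205 Ω

Loading drop = R_th/(R_th + R_L) ≤ 0.0590, so R_th ≤ R_L · ε/(1−ε) = 3.27 kΩ × 0.0590/0.9410 = 205 Ω.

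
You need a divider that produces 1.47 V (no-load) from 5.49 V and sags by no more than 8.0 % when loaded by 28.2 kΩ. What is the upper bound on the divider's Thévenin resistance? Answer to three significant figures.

R_th ≤ 2.45 kΩ

Loading drop = R_th/(R_th + R_L) ≤ 0.0800, so R_th ≤ R_L · ε/(1−ε) = 28.2 kΩ × 0.0800/0.9200 = 2.45 kΩ.
(Any R1, R2 with R2/(R1+R2) = 0.268 and R1‖R2 ≤ 2.45 kΩ will meet the spec.)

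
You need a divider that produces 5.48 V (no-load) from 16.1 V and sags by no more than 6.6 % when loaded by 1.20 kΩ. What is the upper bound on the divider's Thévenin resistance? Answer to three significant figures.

Loading drop = R_th/(R_th + R_L) ≤ 0.0660, so R_th ≤ R_L · ε/(1−ε) = 1.20 kΩ × 0.0660/0.9340 = 84.8 Ω.
(Any R1, R2 with R2/(R1+R2) = 0.340 and R1‖R2 ≤ 84.8 Ω will meet the spec.)

R_th ≤ 84.8 Ω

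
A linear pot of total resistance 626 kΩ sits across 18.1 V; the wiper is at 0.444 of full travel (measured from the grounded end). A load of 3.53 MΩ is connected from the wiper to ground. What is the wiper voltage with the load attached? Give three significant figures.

The wiper splits the pot into (1−α)R = 348.1 kΩ above and αR = 277.9 kΩ below.
Lower section ‖ load = 257.7 kΩ.
V_wiper = 18.1 × 257.7/(348.1 + 257.7) = 7.70 V.

V ≈ 7.70 V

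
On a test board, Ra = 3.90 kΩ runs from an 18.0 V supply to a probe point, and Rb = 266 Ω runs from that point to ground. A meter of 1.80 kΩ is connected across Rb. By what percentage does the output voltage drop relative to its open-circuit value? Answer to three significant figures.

12.2 %

Unloaded V = 18.0 × 266/4166 = 1.1493 V.
Loaded: Rb‖R_L = 231.8 Ω, giving V = 18.0 × 231.8/4132 = 1.0096 V.
Drop = (1.1493 − 1.0096) / 1.1493 = 12.2 %.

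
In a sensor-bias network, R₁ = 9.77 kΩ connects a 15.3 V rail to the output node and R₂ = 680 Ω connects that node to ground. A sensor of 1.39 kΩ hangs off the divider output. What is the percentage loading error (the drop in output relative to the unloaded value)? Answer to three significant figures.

31.4 %

The divider's output (Thévenin) resistance is R₁‖R₂ = 635.8 Ω.
Fractional drop under load = R_th/(R_th + R_L) = 635.8 / (635.8 + 1390) = 0.3138.
So the output falls by 31.4 %.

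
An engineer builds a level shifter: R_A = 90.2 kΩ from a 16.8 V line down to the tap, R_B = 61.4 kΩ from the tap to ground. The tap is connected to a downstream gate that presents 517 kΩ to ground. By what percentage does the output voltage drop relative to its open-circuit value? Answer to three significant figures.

The divider's output (Thévenin) resistance is R_A‖R_B = 36.53 kΩ.
Fractional drop under load = R_th/(R_th + R_L) = 36.53 / (36.53 + 517) = 0.06600.
So the output falls by 6.60 %.

6.60 %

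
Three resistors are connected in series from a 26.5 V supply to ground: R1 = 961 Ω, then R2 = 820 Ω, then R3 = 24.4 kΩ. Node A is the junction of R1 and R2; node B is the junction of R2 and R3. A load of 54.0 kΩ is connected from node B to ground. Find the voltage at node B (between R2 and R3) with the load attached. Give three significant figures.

At node B, R3 is in parallel with the load: R3‖R_L = 16810 Ω.
Below node A the resistance is R2 + (R3‖R_L) = 17630 Ω, so V_A = 26.5 × 17630/18590 = 25.13 V.
Then V_B = V_A × (R3‖R_L)/(R2 + R3‖R_L) = 25.13 × 16810/17630 = 24.0 V.

V ≈ 24.0 V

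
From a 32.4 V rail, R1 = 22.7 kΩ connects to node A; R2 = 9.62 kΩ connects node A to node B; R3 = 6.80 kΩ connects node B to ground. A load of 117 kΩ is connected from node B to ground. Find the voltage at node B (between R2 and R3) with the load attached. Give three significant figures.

At node B, R3 is in parallel with the load: R3‖R_L = 6.426 kΩ.
Below node A the resistance is R2 + (R3‖R_L) = 16.05 kΩ, so V_A = 32.4 × 16.05/38.75 = 13.42 V.
Then V_B = V_A × (R3‖R_L)/(R2 + R3‖R_L) = 13.42 × 6.426/16.05 = 5.37 V.

V ≈ 5.37 V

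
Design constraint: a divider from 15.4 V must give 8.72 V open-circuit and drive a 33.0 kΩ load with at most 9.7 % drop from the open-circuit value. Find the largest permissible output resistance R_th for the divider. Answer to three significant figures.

Loading drop = R_th/(R_th + R_L) ≤ 0.0970, so R_th ≤ R_L · ε/(1−ε) = 33.0 kΩ × 0.0970/0.9030 = 3.54 kΩ.
(Any R1, R2 with R2/(R1+R2) = 0.566 and R1‖R2 ≤ 3.54 kΩ will meet the spec.)

R_th ≤ 3.54 kΩ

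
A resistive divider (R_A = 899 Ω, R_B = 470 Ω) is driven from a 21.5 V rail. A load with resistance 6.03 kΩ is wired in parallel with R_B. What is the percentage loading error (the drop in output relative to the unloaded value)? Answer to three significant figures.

4.87 %

The divider's output (Thévenin) resistance is R_A‖R_B = 308.6 Ω.
Fractional drop under load = R_th/(R_th + R_L) = 308.6 / (308.6 + 6030) = 0.04869.
So the output falls by 4.87 %.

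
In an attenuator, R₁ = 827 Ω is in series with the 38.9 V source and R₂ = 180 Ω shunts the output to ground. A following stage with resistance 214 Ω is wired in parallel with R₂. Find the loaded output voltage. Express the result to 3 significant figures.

The load sits in parallel with R₂: R₂‖R_L = (180 × 214) / (180 + 214) = 97.77 Ω.
V_out = 38.9 × 97.77 / (827 + 97.77) = 38.9 × 97.77/924.8 = 4.11 V.
(Unloaded it would have been 6.95 V.)

V_out ≈ 4.11 V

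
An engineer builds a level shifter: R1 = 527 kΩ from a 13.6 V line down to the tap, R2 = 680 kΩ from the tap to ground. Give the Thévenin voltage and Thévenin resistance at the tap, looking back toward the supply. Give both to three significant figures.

V_th is the open-circuit tap voltage: 13.6 × 680/(527 + 680) = 7.66 V.
With the supply zeroed, R1 and R2 appear in parallel from the tap: R_th = R1‖R2 = (527 × 680)/1207 = 297 kΩ.

V_th = 7.66 V, R_th = 297 kΩ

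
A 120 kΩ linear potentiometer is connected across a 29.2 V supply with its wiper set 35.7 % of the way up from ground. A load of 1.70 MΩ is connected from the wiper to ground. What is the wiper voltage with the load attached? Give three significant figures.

V ≈ 10.3 V

The wiper splits the pot into (1−α)R = 77.16 kΩ above and αR = 42.84 kΩ below.
Lower section ‖ load = 41.79 kΩ.
V_wiper = 29.2 × 41.79/(77.16 + 41.79) = 10.3 V.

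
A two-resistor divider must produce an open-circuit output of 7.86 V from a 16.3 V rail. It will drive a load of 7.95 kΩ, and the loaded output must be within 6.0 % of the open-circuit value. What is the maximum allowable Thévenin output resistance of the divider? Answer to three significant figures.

Loading drop = R_th/(R_th + R_L) ≤ 0.0600, so R_th ≤ R_L · ε/(1−ε) = 7.95 kΩ × 0.0600/0.9400 = 507 Ω.

R_th ≤ 507 Ω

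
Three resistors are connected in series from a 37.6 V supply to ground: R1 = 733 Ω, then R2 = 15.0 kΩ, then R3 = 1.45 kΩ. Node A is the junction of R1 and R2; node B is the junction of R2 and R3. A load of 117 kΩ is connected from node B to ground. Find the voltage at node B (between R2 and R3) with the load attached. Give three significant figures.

V ≈ 3.14 V

At node B, R3 is in parallel with the load: R3‖R_L = 1432 Ω.
Below node A the resistance is R2 + (R3‖R_L) = 16430 Ω, so V_A = 37.6 × 16430/17170 = 35.99 V.
Then V_B = V_A × (R3‖R_L)/(R2 + R3‖R_L) = 35.99 × 1432/16430 = 3.14 V.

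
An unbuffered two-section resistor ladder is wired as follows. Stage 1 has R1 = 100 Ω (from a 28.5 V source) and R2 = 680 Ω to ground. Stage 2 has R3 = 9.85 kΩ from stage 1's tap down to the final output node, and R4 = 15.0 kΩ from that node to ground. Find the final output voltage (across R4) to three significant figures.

V_out ≈ 14.9 V

Stage 2 presents R3+R4 = 24850 Ω as a load on stage 1's tap.
Stage 1's lower leg becomes R2‖(R3+R4) = 661.9 Ω, so V_mid = 28.5 × 661.9/761.9 = 24.76 V.
Stage 2 is itself unloaded: V_out = V_mid × R4/(R3+R4) = 24.76 × 15000/24850 = 14.9 V.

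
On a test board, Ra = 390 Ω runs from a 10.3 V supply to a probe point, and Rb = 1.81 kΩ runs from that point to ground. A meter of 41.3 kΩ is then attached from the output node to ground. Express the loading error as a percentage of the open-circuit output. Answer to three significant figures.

The divider's output (Thévenin) resistance is Ra‖Rb = 320.9 Ω.
Fractional drop under load = R_th/(R_th + R_L) = 320.9 / (320.9 + 41300) = 0.007709.
So the output falls by 0.771 %.

0.771 %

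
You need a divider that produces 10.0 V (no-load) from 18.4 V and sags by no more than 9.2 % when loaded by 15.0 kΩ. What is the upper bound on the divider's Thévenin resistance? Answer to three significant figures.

Loading drop = R_th/(R_th + R_L) ≤ 0.0920, so R_th ≤ R_L · ε/(1−ε) = 15.0 kΩ × 0.0920/0.9080 = 1.52 kΩ.
(Any R1, R2 with R2/(R1+R2) = 0.543 and R1‖R2 ≤ 1.52 kΩ will meet the spec.)

R_th ≤ 1.52 kΩ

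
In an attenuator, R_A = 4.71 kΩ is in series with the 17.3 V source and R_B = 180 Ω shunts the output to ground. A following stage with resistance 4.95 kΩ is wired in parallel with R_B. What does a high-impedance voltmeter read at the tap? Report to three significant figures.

V_out ≈ 0.615 V

The load sits in parallel with R_B: R_B‖R_L = (180 × 4950) / (180 + 4950) = 173.7 Ω.
V_out = 17.3 × 173.7 / (4710 + 173.7) = 17.3 × 173.7/4884 = 0.615 V.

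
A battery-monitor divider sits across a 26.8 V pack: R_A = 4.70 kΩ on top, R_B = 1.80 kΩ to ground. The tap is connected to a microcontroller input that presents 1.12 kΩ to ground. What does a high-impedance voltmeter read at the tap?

V_out ≈ 3.43 V

The load sits in parallel with R_B: R_B‖R_L = (1.80 × 1.12) / (1.80 + 1.12) = 0.6904 kΩ.
V_out = 26.8 × 0.6904 / (4.70 + 0.6904) = 26.8 × 0.6904/5.390 = 3.43 V.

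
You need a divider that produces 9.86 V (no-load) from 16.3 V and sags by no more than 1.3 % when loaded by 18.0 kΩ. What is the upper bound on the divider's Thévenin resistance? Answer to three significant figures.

Loading drop = R_th/(R_th + R_L) ≤ 0.0130, so R_th ≤ R_L · ε/(1−ε) = 18.0 kΩ × 0.0130/0.9870 = 237 Ω.

R_th ≤ 237 Ω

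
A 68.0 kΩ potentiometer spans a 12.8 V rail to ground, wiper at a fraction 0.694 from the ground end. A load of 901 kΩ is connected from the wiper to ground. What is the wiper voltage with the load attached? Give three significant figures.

The wiper splits the pot into (1−α)R = 20.81 kΩ above and αR = 47.19 kΩ below.
Lower section ‖ load = 44.84 kΩ.
V_wiper = 12.8 × 44.84/(20.81 + 44.84) = 8.74 V.

V ≈ 8.74 V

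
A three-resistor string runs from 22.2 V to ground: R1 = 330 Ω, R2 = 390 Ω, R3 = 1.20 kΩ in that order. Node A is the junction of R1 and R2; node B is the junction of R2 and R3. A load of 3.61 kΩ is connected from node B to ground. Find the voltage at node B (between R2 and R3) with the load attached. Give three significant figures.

V ≈ 12.3 V

At node B, R3 is in parallel with the load: R3‖R_L = 900.6 Ω.
Below node A the resistance is R2 + (R3‖R_L) = 1291 Ω, so V_A = 22.2 × 1291/1621 = 17.68 V.
Then V_B = V_A × (R3‖R_L)/(R2 + R3‖R_L) = 17.68 × 900.6/1291 = 12.3 V.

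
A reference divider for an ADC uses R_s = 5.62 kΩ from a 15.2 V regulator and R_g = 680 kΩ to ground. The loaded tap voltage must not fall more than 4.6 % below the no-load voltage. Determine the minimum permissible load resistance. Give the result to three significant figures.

R_L(min) ≈ 116 kΩ

Output resistance R_th = R_s‖R_g = (5.62 × 680)/685.6 = 5.574 kΩ.
The fractional drop is R_th/(R_th + R_L); requiring this ≤ 0.0460 gives R_L ≥ R_th(1/0.0460 − 1) = 5.574 × 20.74 = 116 kΩ.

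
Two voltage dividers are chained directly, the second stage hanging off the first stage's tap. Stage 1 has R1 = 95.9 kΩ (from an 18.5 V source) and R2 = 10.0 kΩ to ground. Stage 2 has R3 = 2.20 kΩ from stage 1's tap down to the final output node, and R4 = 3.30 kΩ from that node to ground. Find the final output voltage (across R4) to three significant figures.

Stage 2 presents R3+R4 = 5.500 kΩ as a load on stage 1's tap.
Stage 1's lower leg becomes R2‖(R3+R4) = 3.548 kΩ, so V_mid = 18.5 × 3.548/99.45 = 0.6601 V.
Stage 2 is itself unloaded: V_out = V_mid × R4/(R3+R4) = 0.6601 × 3.30/5.500 = 0.396 V.

V_out ≈ 0.396 V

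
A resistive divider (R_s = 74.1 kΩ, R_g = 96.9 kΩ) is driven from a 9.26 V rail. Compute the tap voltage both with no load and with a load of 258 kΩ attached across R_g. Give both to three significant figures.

Open-circuit: V = 9.26 × 96.9/(74.1 + 96.9) = 5.25 V.
With the load, R_g becomes R_g‖R_L = 70.44 kΩ, so V = 9.26 × 70.44/144.5 = 4.51 V.

Unloaded: 5.25 V; loaded: 4.51 V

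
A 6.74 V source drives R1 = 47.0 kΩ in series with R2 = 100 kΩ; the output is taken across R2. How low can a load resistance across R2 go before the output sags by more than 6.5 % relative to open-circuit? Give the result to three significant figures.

Output resistance R_th = R1‖R2 = (47.0 × 100)/147.0 = 31.97 kΩ.
The fractional drop is R_th/(R_th + R_L); requiring this ≤ 0.0650 gives R_L ≥ R_th(1/0.0650 − 1) = 31.97 × 14.38 = 460 kΩ.

R_L(min) ≈ 460 kΩ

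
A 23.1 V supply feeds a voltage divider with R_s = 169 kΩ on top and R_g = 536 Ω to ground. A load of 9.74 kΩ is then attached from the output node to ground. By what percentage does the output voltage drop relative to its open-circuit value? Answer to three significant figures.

5.20 %

The divider's output (Thévenin) resistance is R_s‖R_g = 534.3 Ω.
Fractional drop under load = R_th/(R_th + R_L) = 534.3 / (534.3 + 9740) = 0.05200.
So the output falls by 5.20 %.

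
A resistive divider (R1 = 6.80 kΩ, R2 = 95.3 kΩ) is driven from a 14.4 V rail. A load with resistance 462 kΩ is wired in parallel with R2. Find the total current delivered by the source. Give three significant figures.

R2‖R_L = 79.00 kΩ, so the source sees R1 + R2‖R_L = 85.80 kΩ.
I = 14.4 V / 85.80 kΩ = 0.168 mA.

I ≈ 0.168 mA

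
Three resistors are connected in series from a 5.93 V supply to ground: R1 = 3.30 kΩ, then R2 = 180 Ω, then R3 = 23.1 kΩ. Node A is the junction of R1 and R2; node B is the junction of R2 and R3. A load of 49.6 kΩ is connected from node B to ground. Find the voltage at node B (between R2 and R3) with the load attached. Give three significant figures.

At node B, R3 is in parallel with the load: R3‖R_L = 15760 Ω.
Below node A the resistance is R2 + (R3‖R_L) = 15940 Ω, so V_A = 5.93 × 15940/19240 = 4.913 V.
Then V_B = V_A × (R3‖R_L)/(R2 + R3‖R_L) = 4.913 × 15760/15940 = 4.86 V.

V ≈ 4.86 V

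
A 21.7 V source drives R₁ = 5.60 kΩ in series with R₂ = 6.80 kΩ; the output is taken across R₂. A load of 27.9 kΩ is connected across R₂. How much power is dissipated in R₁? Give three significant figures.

Total resistance from the source is R₁ + (R₂‖R_L) = 11.07 kΩ, so I = 21.7/11.07 kΩ = 1.961 mA.
P = I²·R₁ = (1.961 mA)² × 5.60 kΩ = 21.5 mW.

P ≈ 21.5 mW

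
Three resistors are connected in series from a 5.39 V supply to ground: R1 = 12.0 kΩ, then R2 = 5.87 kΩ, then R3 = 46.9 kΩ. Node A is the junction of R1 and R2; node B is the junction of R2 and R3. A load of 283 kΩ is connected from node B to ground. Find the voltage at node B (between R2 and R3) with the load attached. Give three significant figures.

At node B, R3 is in parallel with the load: R3‖R_L = 40.23 kΩ.
Below node A the resistance is R2 + (R3‖R_L) = 46.10 kΩ, so V_A = 5.39 × 46.10/58.10 = 4.277 V.
Then V_B = V_A × (R3‖R_L)/(R2 + R3‖R_L) = 4.277 × 40.23/46.10 = 3.73 V.

V ≈ 3.73 V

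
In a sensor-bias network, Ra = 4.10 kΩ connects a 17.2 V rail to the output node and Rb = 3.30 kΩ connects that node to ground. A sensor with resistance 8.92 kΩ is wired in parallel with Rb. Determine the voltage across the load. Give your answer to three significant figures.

The load sits in parallel with Rb: Rb‖R_L = (3.30 × 8.92) / (3.30 + 8.92) = 2.409 kΩ.
V_out = 17.2 × 2.409 / (4.10 + 2.409) = 17.2 × 2.409/6.509 = 6.37 V.

V_out ≈ 6.37 V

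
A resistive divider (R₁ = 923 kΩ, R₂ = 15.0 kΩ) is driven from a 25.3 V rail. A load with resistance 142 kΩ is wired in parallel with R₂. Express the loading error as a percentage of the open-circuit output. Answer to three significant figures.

The divider's output (Thévenin) resistance is R₁‖R₂ = 14.76 kΩ.
Fractional drop under load = R_th/(R_th + R_L) = 14.76 / (14.76 + 142) = 0.09416.
So the output falls by 9.42 %.

9.42 %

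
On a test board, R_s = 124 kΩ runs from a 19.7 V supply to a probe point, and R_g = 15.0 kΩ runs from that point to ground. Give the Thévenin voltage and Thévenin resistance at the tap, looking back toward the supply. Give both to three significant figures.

V_th is the open-circuit tap voltage: 19.7 × 15.0/(124 + 15.0) = 2.13 V.
With the supply zeroed, R_s and R_g appear in parallel from the tap: R_th = R_s‖R_g = (124 × 15.0)/139.0 = 13.4 kΩ.

V_th = 2.13 V, R_th = 13.4 kΩ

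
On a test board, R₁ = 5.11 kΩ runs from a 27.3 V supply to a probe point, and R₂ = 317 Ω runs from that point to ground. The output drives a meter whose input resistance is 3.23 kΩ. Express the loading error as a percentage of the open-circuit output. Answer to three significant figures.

8.46 %

Unloaded V = 27.3 × 317/5427 = 1.5946 V.
Loaded: R₂‖R_L = 288.7 Ω, giving V = 27.3 × 288.7/5399 = 1.4597 V.
Drop = (1.5946 − 1.4597) / 1.5946 = 8.46 %.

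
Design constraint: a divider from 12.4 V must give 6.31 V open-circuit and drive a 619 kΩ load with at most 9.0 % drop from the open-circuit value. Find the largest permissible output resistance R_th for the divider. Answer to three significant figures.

R_th ≤ 61.2 kΩ

Loading drop = R_th/(R_th + R_L) ≤ 0.0900, so R_th ≤ R_L · ε/(1−ε) = 619 kΩ × 0.0900/0.9100 = 61.2 kΩ.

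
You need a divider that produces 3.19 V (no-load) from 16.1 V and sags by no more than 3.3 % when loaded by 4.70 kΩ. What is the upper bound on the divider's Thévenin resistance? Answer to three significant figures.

Loading drop = R_th/(R_th + R_L) ≤ 0.0330, so R_th ≤ R_L · ε/(1−ε) = 4.70 kΩ × 0.0330/0.9670 = 160 Ω.

R_th ≤ 160 Ω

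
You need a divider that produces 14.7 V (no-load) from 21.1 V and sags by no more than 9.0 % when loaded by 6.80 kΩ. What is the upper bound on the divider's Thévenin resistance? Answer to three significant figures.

R_th ≤ 673 Ω

Loading drop = R_th/(R_th + R_L) ≤ 0.0900, so R_th ≤ R_L · ε/(1−ε) = 6.80 kΩ × 0.0900/0.9100 = 673 Ω.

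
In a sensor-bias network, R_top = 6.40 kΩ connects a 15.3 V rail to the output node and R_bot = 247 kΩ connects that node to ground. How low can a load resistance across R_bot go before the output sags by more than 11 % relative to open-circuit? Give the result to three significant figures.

Output resistance R_th = R_top‖R_bot = (6.40 × 247)/253.4 = 6.238 kΩ.
The fractional drop is R_th/(R_th + R_L); requiring this ≤ 0.110 gives R_L ≥ R_th(1/0.110 − 1) = 6.238 × 8.091 = 50.5 kΩ.

R_L(min) ≈ 50.5 kΩ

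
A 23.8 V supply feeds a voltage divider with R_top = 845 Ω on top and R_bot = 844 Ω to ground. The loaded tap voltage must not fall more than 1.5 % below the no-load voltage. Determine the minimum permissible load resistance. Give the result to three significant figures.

Output resistance R_th = R_top‖R_bot = (845 × 844)/1689 = 422.2 Ω.
The fractional drop is R_th/(R_th + R_L); requiring this ≤ 0.0150 gives R_L ≥ R_th(1/0.0150 − 1) = 422.2 × 65.67 = 27.7 kΩ.

R_L(min) ≈ 27.7 kΩ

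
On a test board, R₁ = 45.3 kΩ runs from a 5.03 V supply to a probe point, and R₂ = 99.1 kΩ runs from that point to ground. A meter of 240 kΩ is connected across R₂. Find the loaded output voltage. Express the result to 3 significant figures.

V_out ≈ 3.06 V

The load sits in parallel with R₂: R₂‖R_L = (99.1 × 240) / (99.1 + 240) = 70.14 kΩ.
V_out = 5.03 × 70.14 / (45.3 + 70.14) = 5.03 × 70.14/115.4 = 3.06 V.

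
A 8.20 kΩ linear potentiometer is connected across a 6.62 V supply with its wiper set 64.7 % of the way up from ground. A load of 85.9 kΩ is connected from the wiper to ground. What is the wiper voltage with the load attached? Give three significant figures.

The wiper splits the pot into (1−α)R = 2.895 kΩ above and αR = 5.305 kΩ below.
Lower section ‖ load = 4.997 kΩ.
V_wiper = 6.62 × 4.997/(2.895 + 4.997) = 4.19 V.

V ≈ 4.19 V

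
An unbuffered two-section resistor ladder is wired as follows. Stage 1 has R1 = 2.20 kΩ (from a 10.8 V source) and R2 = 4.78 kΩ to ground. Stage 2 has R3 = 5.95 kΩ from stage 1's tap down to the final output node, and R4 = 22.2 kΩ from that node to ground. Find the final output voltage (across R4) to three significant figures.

V_out ≈ 5.54 V

Stage 2 presents R3+R4 = 28.15 kΩ as a load on stage 1's tap.
Stage 1's lower leg becomes R2‖(R3+R4) = 4.086 kΩ, so V_mid = 10.8 × 4.086/6.286 = 7.020 V.
Stage 2 is itself unloaded: V_out = V_mid × R4/(R3+R4) = 7.020 × 22.2/28.15 = 5.54 V.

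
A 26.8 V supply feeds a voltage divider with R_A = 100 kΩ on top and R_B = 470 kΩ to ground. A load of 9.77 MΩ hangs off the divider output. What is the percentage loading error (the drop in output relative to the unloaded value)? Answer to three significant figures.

0.837 %

The divider's output (Thévenin) resistance is R_A‖R_B = 82.46 kΩ.
Fractional drop under load = R_th/(R_th + R_L) = 82.46 / (82.46 + 9770) = 0.008369.
So the output falls by 0.837 %.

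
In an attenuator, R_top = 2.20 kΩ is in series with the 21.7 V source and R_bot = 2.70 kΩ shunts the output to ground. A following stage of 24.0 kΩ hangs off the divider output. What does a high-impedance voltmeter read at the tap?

V_out ≈ 11.4 V

The load sits in parallel with R_bot: R_bot‖R_L = (2.70 × 24.0) / (2.70 + 24.0) = 2.427 kΩ.
V_out = 21.7 × 2.427 / (2.20 + 2.427) = 21.7 × 2.427/4.627 = 11.4 V.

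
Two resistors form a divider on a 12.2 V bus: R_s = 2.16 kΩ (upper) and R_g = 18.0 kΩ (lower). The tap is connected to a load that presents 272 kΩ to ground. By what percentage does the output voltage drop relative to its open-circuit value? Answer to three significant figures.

The divider's output (Thévenin) resistance is R_s‖R_g = 1.929 kΩ.
Fractional drop under load = R_th/(R_th + R_L) = 1.929 / (1.929 + 272) = 0.007040.
So the output falls by 0.704 %.

0.704 %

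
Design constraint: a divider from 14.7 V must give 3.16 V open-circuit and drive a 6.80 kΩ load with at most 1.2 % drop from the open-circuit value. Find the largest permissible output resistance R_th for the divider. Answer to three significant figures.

Loading drop = R_th/(R_th + R_L) ≤ 0.0120, so R_th ≤ R_L · ε/(1−ε) = 6.80 kΩ × 0.0120/0.9880 = 82.6 Ω.

R_th ≤ 82.6 Ω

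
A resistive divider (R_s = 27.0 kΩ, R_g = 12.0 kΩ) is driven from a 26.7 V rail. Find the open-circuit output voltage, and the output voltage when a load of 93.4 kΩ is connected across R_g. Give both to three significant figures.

Open-circuit: V = 26.7 × 12.0/(27.0 + 12.0) = 8.22 V.
With the load, R_g becomes R_g‖R_L = 10.63 kΩ, so V = 26.7 × 10.63/37.63 = 7.54 V.

Unloaded: 8.22 V; loaded: 7.54 V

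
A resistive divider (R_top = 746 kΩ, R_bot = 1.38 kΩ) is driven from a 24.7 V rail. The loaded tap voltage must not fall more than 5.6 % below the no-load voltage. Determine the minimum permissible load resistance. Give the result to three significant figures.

Output resistance R_th = R_top‖R_bot = (746 × 1.38)/747.4 = 1.377 kΩ.
The fractional drop is R_th/(R_th + R_L); requiring this ≤ 0.0560 gives R_L ≥ R_th(1/0.0560 − 1) = 1.377 × 16.86 = 23.2 kΩ.

R_L(min) ≈ 23.2 kΩ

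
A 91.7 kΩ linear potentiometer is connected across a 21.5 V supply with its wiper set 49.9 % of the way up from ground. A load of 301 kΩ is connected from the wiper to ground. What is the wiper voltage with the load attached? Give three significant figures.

The wiper splits the pot into (1−α)R = 45.94 kΩ above and αR = 45.76 kΩ below.
Lower section ‖ load = 39.72 kΩ.
V_wiper = 21.5 × 39.72/(45.94 + 39.72) = 9.97 V.

V ≈ 9.97 V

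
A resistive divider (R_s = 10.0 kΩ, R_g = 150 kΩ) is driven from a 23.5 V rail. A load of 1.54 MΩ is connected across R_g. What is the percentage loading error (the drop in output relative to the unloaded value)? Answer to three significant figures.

0.605 %

The divider's output (Thévenin) resistance is R_s‖R_g = 9.375 kΩ.
Fractional drop under load = R_th/(R_th + R_L) = 9.375 / (9.375 + 1540) = 0.006051.
So the output falls by 0.605 %.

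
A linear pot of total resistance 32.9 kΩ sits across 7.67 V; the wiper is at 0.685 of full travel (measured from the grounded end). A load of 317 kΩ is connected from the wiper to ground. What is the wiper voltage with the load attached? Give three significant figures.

The wiper splits the pot into (1−α)R = 10.36 kΩ above and αR = 22.54 kΩ below.
Lower section ‖ load = 21.04 kΩ.
V_wiper = 7.67 × 21.04/(10.36 + 21.04) = 5.14 V.

V ≈ 5.14 V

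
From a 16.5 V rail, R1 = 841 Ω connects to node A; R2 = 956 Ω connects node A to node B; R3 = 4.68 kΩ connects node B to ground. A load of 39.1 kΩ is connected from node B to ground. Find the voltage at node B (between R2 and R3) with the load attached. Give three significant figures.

V ≈ 11.5 V

At node B, R3 is in parallel with the load: R3‖R_L = 4180 Ω.
Below node A the resistance is R2 + (R3‖R_L) = 5136 Ω, so V_A = 16.5 × 5136/5977 = 14.18 V.
Then V_B = V_A × (R3‖R_L)/(R2 + R3‖R_L) = 14.18 × 4180/5136 = 11.5 V.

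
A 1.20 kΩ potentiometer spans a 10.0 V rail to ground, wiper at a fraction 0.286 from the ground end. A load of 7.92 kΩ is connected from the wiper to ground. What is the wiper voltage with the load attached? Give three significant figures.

V ≈ 2.77 V

The wiper splits the pot into (1−α)R = 856.8 Ω above and αR = 343.2 Ω below.
Lower section ‖ load = 328.9 Ω.
V_wiper = 10.0 × 328.9/(856.8 + 328.9) = 2.77 V.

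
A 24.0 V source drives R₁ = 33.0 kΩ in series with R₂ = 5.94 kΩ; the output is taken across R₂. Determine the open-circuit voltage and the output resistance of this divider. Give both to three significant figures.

V_th = 3.66 V, R_th = 5.03 kΩ

V_th is the open-circuit tap voltage: 24.0 × 5.94/(33.0 + 5.94) = 3.66 V.
With the supply zeroed, R₁ and R₂ appear in parallel from the tap: R_th = R₁‖R₂ = (33.0 × 5.94)/38.94 = 5.03 kΩ.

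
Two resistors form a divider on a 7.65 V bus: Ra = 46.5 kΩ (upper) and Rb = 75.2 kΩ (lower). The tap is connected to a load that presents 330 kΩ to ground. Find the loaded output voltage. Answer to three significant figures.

The load sits in parallel with Rb: Rb‖R_L = (75.2 × 330) / (75.2 + 330) = 61.24 kΩ.
V_out = 7.65 × 61.24 / (46.5 + 61.24) = 7.65 × 61.24/107.7 = 4.35 V.
(Unloaded it would have been 4.73 V.)

V_out ≈ 4.35 V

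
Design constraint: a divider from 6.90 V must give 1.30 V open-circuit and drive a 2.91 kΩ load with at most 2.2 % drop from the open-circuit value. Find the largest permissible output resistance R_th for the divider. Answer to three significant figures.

Loading drop = R_th/(R_th + R_L) ≤ 0.0220, so R_th ≤ R_L · ε/(1−ε) = 2.91 kΩ × 0.0220/0.9780 = 65.5 Ω.

R_th ≤ 65.5 Ω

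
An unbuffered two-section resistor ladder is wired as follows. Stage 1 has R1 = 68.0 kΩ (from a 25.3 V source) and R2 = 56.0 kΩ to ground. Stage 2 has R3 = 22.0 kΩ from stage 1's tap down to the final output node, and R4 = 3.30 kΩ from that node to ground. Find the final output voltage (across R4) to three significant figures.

V_out ≈ 0.673 V

Stage 2 presents R3+R4 = 25.30 kΩ as a load on stage 1's tap.
Stage 1's lower leg becomes R2‖(R3+R4) = 17.43 kΩ, so V_mid = 25.3 × 17.43/85.43 = 5.161 V.
Stage 2 is itself unloaded: V_out = V_mid × R4/(R3+R4) = 5.161 × 3.30/25.30 = 0.673 V.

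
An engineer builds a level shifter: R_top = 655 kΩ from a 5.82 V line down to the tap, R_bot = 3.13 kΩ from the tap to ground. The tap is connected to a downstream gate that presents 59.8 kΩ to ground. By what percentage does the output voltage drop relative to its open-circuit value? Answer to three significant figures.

The divider's output (Thévenin) resistance is R_top‖R_bot = 3.115 kΩ.
Fractional drop under load = R_th/(R_th + R_L) = 3.115 / (3.115 + 59.8) = 0.04951.
So the output falls by 4.95 %.

4.95 %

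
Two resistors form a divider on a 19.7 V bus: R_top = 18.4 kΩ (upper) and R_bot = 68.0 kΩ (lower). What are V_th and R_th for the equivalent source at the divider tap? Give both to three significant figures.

V_th = 15.5 V, R_th = 14.5 kΩ

V_th is the open-circuit tap voltage: 19.7 × 68.0/(18.4 + 68.0) = 15.5 V.
With the supply zeroed, R_top and R_bot appear in parallel from the tap: R_th = R_top‖R_bot = (18.4 × 68.0)/86.40 = 14.5 kΩ.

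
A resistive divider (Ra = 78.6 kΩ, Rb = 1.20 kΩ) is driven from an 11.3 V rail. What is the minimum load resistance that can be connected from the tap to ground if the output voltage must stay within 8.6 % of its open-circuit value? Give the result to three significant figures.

Output resistance R_th = Ra‖Rb = (78.6 × 1.20)/79.80 = 1.182 kΩ.
The fractional drop is R_th/(R_th + R_L); requiring this ≤ 0.0860 gives R_L ≥ R_th(1/0.0860 − 1) = 1.182 × 10.63 = 12.6 kΩ.

R_L(min) ≈ 12.6 kΩ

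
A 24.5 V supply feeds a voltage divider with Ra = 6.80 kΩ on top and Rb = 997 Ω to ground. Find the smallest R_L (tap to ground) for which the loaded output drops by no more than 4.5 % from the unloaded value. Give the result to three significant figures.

R_L(min) ≈ 18.5 kΩ

Output resistance R_th = Ra‖Rb = (6800 × 997)/7797 = 869.5 Ω.
The fractional drop is R_th/(R_th + R_L); requiring this ≤ 0.0450 gives R_L ≥ R_th(1/0.0450 − 1) = 869.5 × 21.22 = 18.5 kΩ.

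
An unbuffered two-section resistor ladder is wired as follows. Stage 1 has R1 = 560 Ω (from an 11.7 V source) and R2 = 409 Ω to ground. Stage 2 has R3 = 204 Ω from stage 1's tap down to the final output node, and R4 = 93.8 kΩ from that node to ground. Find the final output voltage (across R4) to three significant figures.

V_out ≈ 4.92 V

Stage 2 presents R3+R4 = 94000 Ω as a load on stage 1's tap.
Stage 1's lower leg becomes R2‖(R3+R4) = 407.2 Ω, so V_mid = 11.7 × 407.2/967.2 = 4.926 V.
Stage 2 is itself unloaded: V_out = V_mid × R4/(R3+R4) = 4.926 × 93800/94000 = 4.92 V.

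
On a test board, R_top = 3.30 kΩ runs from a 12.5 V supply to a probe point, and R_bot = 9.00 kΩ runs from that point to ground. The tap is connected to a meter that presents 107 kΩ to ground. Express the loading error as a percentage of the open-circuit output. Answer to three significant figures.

2.21 %

The divider's output (Thévenin) resistance is R_top‖R_bot = 2.415 kΩ.
Fractional drop under load = R_th/(R_th + R_L) = 2.415 / (2.415 + 107) = 0.02207.
So the output falls by 2.21 %.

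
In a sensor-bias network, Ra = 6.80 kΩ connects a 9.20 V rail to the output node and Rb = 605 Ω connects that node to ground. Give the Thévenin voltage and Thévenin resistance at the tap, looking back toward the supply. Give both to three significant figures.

V_th is the open-circuit tap voltage: 9.20 × 605/(6800 + 605) = 0.752 V.
With the supply zeroed, Ra and Rb appear in parallel from the tap: R_th = Ra‖Rb = (6800 × 605)/7405 = 556 Ω.

V_th = 0.752 V, R_th = 556 Ω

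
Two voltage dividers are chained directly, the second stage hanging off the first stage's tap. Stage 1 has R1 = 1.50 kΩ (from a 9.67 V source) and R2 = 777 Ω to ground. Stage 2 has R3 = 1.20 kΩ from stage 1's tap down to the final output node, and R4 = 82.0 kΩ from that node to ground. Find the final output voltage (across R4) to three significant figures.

Stage 2 presents R3+R4 = 83200 Ω as a load on stage 1's tap.
Stage 1's lower leg becomes R2‖(R3+R4) = 769.8 Ω, so V_mid = 9.67 × 769.8/2270 = 3.280 V.
Stage 2 is itself unloaded: V_out = V_mid × R4/(R3+R4) = 3.280 × 82000/83200 = 3.23 V.

V_out ≈ 3.23 V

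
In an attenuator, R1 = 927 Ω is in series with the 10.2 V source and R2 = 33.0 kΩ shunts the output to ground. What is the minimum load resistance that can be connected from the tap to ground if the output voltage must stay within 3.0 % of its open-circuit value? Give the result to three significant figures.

R_L(min) ≈ 29.2 kΩ

Output resistance R_th = R1‖R2 = (927 × 33000)/33930 = 901.7 Ω.
The fractional drop is R_th/(R_th + R_L); requiring this ≤ 0.0300 gives R_L ≥ R_th(1/0.0300 − 1) = 901.7 × 32.33 = 29.2 kΩ.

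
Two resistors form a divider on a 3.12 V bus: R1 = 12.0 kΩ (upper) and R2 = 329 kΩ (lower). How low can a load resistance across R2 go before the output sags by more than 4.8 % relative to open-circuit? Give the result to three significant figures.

Output resistance R_th = R1‖R2 = (12.0 × 329)/341.0 = 11.58 kΩ.
The fractional drop is R_th/(R_th + R_L); requiring this ≤ 0.0480 gives R_L ≥ R_th(1/0.0480 − 1) = 11.58 × 19.83 = 230 kΩ.

R_L(min) ≈ 230 kΩ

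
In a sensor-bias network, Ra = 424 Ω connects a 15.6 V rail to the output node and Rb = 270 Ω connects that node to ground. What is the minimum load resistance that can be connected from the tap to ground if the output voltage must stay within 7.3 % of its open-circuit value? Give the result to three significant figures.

R_L(min) ≈ 2.09 kΩ

Output resistance R_th = Ra‖Rb = (424 × 270)/694.0 = 165.0 Ω.
The fractional drop is R_th/(R_th + R_L); requiring this ≤ 0.0730 gives R_L ≥ R_th(1/0.0730 − 1) = 165.0 × 12.70 = 2.09 kΩ.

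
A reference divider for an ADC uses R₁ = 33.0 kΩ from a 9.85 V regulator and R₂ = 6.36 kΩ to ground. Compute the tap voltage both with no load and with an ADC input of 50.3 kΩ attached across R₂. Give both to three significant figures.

Open-circuit: V = 9.85 × 6.36/(33.0 + 6.36) = 1.59 V.
With the load, R₂ becomes R₂‖R_L = 5.646 kΩ, so V = 9.85 × 5.646/38.65 = 1.44 V.

Unloaded: 1.59 V; loaded: 1.44 V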